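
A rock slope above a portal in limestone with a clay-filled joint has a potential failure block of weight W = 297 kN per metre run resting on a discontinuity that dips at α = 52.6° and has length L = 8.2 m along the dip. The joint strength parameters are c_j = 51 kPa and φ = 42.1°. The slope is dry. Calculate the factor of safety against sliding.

Resolving the block weight along and normal to the plane and applying the Mohr–Coulomb strength on the joint:
N' = W cosα = 297·cos52.6° = 180.4 kN/m
Driving force T = W sinα = 297·sin52.6° = 235.9 kN/m
Resisting force R = c_j·L + N'·tanφ = 51·8.2 + 180.4·tan42.1° = 418.2 + 163.0 = 581.2 kN/m
FS = R / T = 581.2 / 235.9 = 2.463

FS = 2.46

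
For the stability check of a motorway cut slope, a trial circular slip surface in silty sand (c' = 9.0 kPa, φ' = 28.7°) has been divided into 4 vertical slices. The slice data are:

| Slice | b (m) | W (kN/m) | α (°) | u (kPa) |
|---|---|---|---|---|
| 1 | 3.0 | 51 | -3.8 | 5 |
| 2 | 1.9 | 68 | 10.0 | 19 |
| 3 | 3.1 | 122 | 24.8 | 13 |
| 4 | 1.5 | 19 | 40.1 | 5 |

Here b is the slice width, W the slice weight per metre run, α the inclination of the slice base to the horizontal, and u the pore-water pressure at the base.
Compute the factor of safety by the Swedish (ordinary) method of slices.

Ordinary method of slices: FS = Σ[c'·Δl_i + (W_i cosα_i − u_i·Δl_i)·tanφ'] / Σ W_i sinα_i, with Δl_i = b_i / cosα_i.
Slice 1: Δl = 3.0/cos(-3.8°) = 3.007 m; N'_1 = 51·cos(-3.8°) − 5·3.007 = 35.9; c'Δl = 27.06; W sinα = -3.4
Slice 2: Δl = 1.9/cos10.0° = 1.929 m; N'_2 = 68·cos10.0° − 19·1.929 = 30.3; c'Δl = 17.36; W sinα = 11.8
Slice 3: Δl = 3.1/cos24.8° = 3.415 m; N'_3 = 122·cos24.8° − 13·3.415 = 66.4; c'Δl = 30.73; W sinα = 51.2
Slice 4: Δl = 1.5/cos40.1° = 1.961 m; N'_4 = 19·cos40.1° − 5·1.961 = 4.7; c'Δl = 17.65; W sinα = 12.2
Σc'Δl = 92.8 kN/m; ΣN' = 137.2 kN/m; ΣW sinα = 71.8 kN/m
Resisting = 92.8 + 137.2·tan28.7° = 92.8 + 75.1 = 167.9 kN/m
FS = 167.9 / 71.8 = 2.338

FS = 2.34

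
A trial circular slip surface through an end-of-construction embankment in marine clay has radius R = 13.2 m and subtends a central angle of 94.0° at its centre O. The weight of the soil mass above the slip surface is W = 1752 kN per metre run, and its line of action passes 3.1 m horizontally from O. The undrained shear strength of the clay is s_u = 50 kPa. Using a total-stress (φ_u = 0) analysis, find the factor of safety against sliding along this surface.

Taking moments about the centre O, the resisting moment is provided by the undrained shear strength acting along the arc:
Arc length L_a = R·θ = 13.2·(94.0°·π/180) = 13.2·1.6406 = 21.66 m
M_R = s_u·L_a·R = 50·21.66·13.2 = 14293.0 kN·m/m
M_D = W·d = 1752·3.1 = 5431.2 kN·m/m
FS = M_R / M_D = 14293.0 / 5431.2 = 2.632

FS = 2.63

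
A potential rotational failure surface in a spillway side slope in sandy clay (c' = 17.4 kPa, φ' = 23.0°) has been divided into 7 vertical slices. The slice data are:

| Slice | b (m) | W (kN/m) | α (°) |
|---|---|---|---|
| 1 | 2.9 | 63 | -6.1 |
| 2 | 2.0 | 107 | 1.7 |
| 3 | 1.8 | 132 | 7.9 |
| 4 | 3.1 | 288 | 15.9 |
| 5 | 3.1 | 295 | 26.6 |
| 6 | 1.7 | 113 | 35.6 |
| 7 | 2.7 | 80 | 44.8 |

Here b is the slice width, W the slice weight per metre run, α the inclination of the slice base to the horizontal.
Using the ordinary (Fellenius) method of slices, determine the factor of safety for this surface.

FS = 2.17

Ordinary method of slices: FS = Σ[c'·Δl_i + (W_i cosα_i)·tanφ'] / Σ W_i sinα_i, with Δl_i = b_i / cosα_i.
Slice 1: Δl = 2.9/cos(-6.1°) = 2.917 m; N'_1 = 63·cos(-6.1°) = 62.6; c'Δl = 50.75; W sinα = -6.7
Slice 2: Δl = 2.0/cos1.7° = 2.001 m; N'_2 = 107·cos1.7° = 107.0; c'Δl = 34.82; W sinα = 3.2
Slice 3: Δl = 1.8/cos7.9° = 1.817 m; N'_3 = 132·cos7.9° = 130.7; c'Δl = 31.62; W sinα = 18.1
Slice 4: Δl = 3.1/cos15.9° = 3.223 m; N'_4 = 288·cos15.9° = 277.0; c'Δl = 56.09; W sinα = 78.9
Slice 5: Δl = 3.1/cos26.6° = 3.467 m; N'_5 = 295·cos26.6° = 263.8; c'Δl = 60.33; W sinα = 132.1
Slice 6: Δl = 1.7/cos35.6° = 2.091 m; N'_6 = 113·cos35.6° = 91.9; c'Δl = 36.38; W sinα = 65.8
Slice 7: Δl = 2.7/cos44.8° = 3.805 m; N'_7 = 80·cos44.8° = 56.8; c'Δl = 66.21; W sinα = 56.4
Σc'Δl = 336.2 kN/m; ΣN' = 989.7 kN/m; ΣW sinα = 347.8 kN/m
Resisting = 336.2 + 989.7·tan23.0° = 336.2 + 420.1 = 756.3 kN/m
FS = 756.3 / 347.8 = 2.175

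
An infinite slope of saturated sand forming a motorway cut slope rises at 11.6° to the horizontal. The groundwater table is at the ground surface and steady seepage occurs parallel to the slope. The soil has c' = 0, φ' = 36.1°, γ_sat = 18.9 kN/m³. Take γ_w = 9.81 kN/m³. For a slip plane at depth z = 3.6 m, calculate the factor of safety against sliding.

With seepage parallel to the slope and the water table at the surface, the effective normal stress on the slip plane uses the buoyant unit weight γ' = γ_sat − γ_w while the driving shear stress uses γ_sat:
FS = [c' + γ' z cos²β tanφ'] / [γ_sat z sinβ cosβ]
(For c' = 0 this reduces to FS = (γ'/γ_sat)·tanφ'/tanβ.)
γ' = 18.9 − 9.81 = 9.09 kN/m³
Numerator = 0.0 + 9.09·3.6·cos²11.6°·tan36.1° = 0.0 + 9.09·3.6·0.9596·0.7292 = 22.898 kPa
Denominator = 18.9·3.6·sin11.6°·cos11.6° = 18.9·3.6·0.2011·0.9796 = 13.402 kPa
FS = 22.898 / 13.402 = 1.709

FS = 1.71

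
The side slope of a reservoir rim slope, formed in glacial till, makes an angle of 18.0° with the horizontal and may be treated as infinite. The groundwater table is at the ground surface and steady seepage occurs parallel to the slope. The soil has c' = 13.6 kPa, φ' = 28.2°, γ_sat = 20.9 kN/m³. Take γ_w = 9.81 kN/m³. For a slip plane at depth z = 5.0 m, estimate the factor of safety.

FS = 1.32

With seepage parallel to the slope and the water table at the surface, the effective normal stress on the slip plane uses the buoyant unit weight γ' = γ_sat − γ_w while the driving shear stress uses γ_sat:
FS = [c' + γ' z cos²β tanφ'] / [γ_sat z sinβ cosβ]
γ' = 20.9 − 9.81 = 11.09 kN/m³
Numerator = 13.6 + 11.09·5.0·cos²18.0°·tan28.2° = 13.6 + 11.09·5.0·0.9045·0.5362 = 40.493 kPa
Denominator = 20.9·5.0·sin18.0°·cos18.0° = 20.9·5.0·0.3090·0.9511 = 30.712 kPa
FS = 40.493 / 30.712 = 1.318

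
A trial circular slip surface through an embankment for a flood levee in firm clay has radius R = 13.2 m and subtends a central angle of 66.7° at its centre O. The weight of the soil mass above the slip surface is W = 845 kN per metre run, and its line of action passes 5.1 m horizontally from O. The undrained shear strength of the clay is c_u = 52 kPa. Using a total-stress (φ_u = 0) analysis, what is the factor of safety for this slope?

Taking moments about the centre O, the resisting moment is provided by the undrained shear strength acting along the arc:
Arc length L_a = R·θ = 13.2·(66.7°·π/180) = 13.2·1.1641 = 15.37 m
M_R = c_u·L_a·R = 52·15.37·13.2 = 10547.6 kN·m/m
M_D = W·d = 845·5.1 = 4309.5 kN·m/m
FS = M_R / M_D = 10547.6 / 4309.5 = 2.448

FS = 2.45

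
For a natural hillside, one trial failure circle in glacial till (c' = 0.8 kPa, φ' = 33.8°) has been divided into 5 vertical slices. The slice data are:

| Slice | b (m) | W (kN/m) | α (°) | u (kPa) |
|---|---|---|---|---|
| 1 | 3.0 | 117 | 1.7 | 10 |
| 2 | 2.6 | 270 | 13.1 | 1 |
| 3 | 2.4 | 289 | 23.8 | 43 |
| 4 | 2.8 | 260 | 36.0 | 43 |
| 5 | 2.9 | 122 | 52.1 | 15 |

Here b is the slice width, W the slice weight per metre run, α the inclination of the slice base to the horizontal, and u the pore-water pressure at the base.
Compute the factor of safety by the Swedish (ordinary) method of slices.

FS = 0.91

Ordinary method of slices: FS = Σ[c'·Δl_i + (W_i cosα_i − u_i·Δl_i)·tanφ'] / Σ W_i sinα_i, with Δl_i = b_i / cosα_i.
Slice 1: Δl = 3.0/cos1.7° = 3.001 m; N'_1 = 117·cos1.7° − 10·3.001 = 86.9; c'Δl = 2.40; W sinα = 3.5
Slice 2: Δl = 2.6/cos13.1° = 2.669 m; N'_2 = 270·cos13.1° − 1·2.669 = 260.3; c'Δl = 2.14; W sinα = 61.2
Slice 3: Δl = 2.4/cos23.8° = 2.623 m; N'_3 = 289·cos23.8° − 43·2.623 = 151.6; c'Δl = 2.10; W sinα = 116.6
Slice 4: Δl = 2.8/cos36.0° = 3.461 m; N'_4 = 260·cos36.0° − 43·3.461 = 61.5; c'Δl = 2.77; W sinα = 152.8
Slice 5: Δl = 2.9/cos52.1° = 4.721 m; N'_5 = 122·cos52.1° − 15·4.721 = 4.1; c'Δl = 3.78; W sinα = 96.3
Σc'Δl = 13.2 kN/m; ΣN' = 564.5 kN/m; ΣW sinα = 430.4 kN/m
Resisting = 13.2 + 564.5·tan33.8° = 13.2 + 377.9 = 391.1 kN/m
FS = 391.1 / 430.4 = 0.909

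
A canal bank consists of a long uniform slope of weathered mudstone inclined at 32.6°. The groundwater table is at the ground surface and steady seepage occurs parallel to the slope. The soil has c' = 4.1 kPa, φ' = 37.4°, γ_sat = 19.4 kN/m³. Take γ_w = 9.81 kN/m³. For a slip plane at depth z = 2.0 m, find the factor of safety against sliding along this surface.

With seepage parallel to the slope and the water table at the surface, the effective normal stress on the slip plane uses the buoyant unit weight γ' = γ_sat − γ_w while the driving shear stress uses γ_sat:
FS = [c' + γ' z cos²β tanφ'] / [γ_sat z sinβ cosβ]
γ' = 19.4 − 9.81 = 9.59 kN/m³
Numerator = 4.1 + 9.59·2.0·cos²32.6°·tan37.4° = 4.1 + 9.59·2.0·0.7097·0.7646 = 14.508 kPa
Denominator = 19.4·2.0·sin32.6°·cos32.6° = 19.4·2.0·0.5388·0.8425 = 17.611 kPa
FS = 14.508 / 17.611 = 0.824

FS = 0.82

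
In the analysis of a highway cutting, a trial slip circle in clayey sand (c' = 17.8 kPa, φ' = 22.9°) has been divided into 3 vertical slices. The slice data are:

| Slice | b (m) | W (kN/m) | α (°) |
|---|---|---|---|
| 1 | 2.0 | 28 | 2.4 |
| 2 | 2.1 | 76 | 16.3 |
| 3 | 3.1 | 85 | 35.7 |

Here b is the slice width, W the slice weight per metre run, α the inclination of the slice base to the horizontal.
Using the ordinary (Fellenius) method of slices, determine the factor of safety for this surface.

Ordinary method of slices: FS = Σ[c'·Δl_i + (W_i cosα_i)·tanφ'] / Σ W_i sinα_i, with Δl_i = b_i / cosα_i.
Slice 1: Δl = 2.0/cos2.4° = 2.002 m; N'_1 = 28·cos2.4° = 28.0; c'Δl = 35.63; W sinα = 1.2
Slice 2: Δl = 2.1/cos16.3° = 2.188 m; N'_2 = 76·cos16.3° = 72.9; c'Δl = 38.95; W sinα = 21.3
Slice 3: Δl = 3.1/cos35.7° = 3.817 m; N'_3 = 85·cos35.7° = 69.0; c'Δl = 67.95; W sinα = 49.6
Σc'Δl = 142.5 kN/m; ΣN' = 169.9 kN/m; ΣW sinα = 72.1 kN/m
Resisting = 142.5 + 169.9·tan22.9° = 142.5 + 71.8 = 214.3 kN/m
FS = 214.3 / 72.1 = 2.972

FS = 2.97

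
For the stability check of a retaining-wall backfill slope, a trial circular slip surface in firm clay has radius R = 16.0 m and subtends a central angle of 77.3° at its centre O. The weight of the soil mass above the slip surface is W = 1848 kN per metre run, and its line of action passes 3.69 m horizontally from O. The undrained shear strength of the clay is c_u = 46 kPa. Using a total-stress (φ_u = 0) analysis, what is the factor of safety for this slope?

Taking moments about the centre O, the resisting moment is provided by the undrained shear strength acting along the arc:
Arc length L_a = R·θ = 16.0·(77.3°·π/180) = 16.0·1.3491 = 21.59 m
M_R = c_u·L_a·R = 46·21.59·16.0 = 15887.5 kN·m/m
M_D = W·d = 1848·3.69 = 6819.1 kN·m/m
FS = M_R / M_D = 15887.5 / 6819.1 = 2.330

FS = 2.33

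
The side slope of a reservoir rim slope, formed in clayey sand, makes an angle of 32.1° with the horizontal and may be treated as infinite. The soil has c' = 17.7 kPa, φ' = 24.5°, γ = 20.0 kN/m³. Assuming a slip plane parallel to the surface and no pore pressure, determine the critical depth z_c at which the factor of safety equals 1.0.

Setting FS = 1.00 in FS = [c' + γz cos²β tanφ'] / [γz sinβ cosβ] and solving for z:
z = c' / [γ cosβ (FS·sinβ − cosβ·tanφ')]
  = 17.7 / [20.0·cos32.1°·(1.00·sin32.1° − cos32.1°·tan24.5°)]
  = 17.7 / [20.0·0.8471·(1.00·0.5314 − 0.8471·0.4557)]
  = 17.7 / 2.4625 = 7.188 m

z_c = 7.19 m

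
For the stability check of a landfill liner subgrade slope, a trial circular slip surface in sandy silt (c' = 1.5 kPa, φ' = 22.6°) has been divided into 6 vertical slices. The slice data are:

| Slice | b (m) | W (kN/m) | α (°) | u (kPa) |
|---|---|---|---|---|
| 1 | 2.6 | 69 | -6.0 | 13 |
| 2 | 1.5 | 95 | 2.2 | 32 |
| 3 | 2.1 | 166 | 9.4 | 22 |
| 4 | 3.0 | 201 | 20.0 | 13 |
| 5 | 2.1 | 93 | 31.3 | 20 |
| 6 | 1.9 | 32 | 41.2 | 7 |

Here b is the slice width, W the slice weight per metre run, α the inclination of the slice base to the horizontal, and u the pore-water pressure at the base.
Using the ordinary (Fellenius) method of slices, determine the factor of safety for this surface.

FS = 1.12

Ordinary method of slices: FS = Σ[c'·Δl_i + (W_i cosα_i − u_i·Δl_i)·tanφ'] / Σ W_i sinα_i, with Δl_i = b_i / cosα_i.
Slice 1: Δl = 2.6/cos(-6.0°) = 2.614 m; N'_1 = 69·cos(-6.0°) − 13·2.614 = 34.6; c'Δl = 3.92; W sinα = -7.2
Slice 2: Δl = 1.5/cos2.2° = 1.501 m; N'_2 = 95·cos2.2° − 32·1.501 = 46.9; c'Δl = 2.25; W sinα = 3.6
Slice 3: Δl = 2.1/cos9.4° = 2.129 m; N'_3 = 166·cos9.4° − 22·2.129 = 116.9; c'Δl = 3.19; W sinα = 27.1
Slice 4: Δl = 3.0/cos20.0° = 3.193 m; N'_4 = 201·cos20.0° − 13·3.193 = 147.4; c'Δl = 4.79; W sinα = 68.7
Slice 5: Δl = 2.1/cos31.3° = 2.458 m; N'_5 = 93·cos31.3° − 20·2.458 = 30.3; c'Δl = 3.69; W sinα = 48.3
Slice 6: Δl = 1.9/cos41.2° = 2.525 m; N'_6 = 32·cos41.2° − 7·2.525 = 6.4; c'Δl = 3.79; W sinα = 21.1
Σc'Δl = 21.6 kN/m; ΣN' = 382.6 kN/m; ΣW sinα = 161.7 kN/m
Resisting = 21.6 + 382.6·tan22.6° = 21.6 + 159.2 = 180.9 kN/m
FS = 180.9 / 161.7 = 1.119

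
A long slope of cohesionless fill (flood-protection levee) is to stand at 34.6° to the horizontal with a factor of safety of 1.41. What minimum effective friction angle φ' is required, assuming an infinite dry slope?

FS = tanφ'/tanβ ⇒ tanφ' = FS · tanβ = 1.41 · tan34.6° = 0.9727
φ' = arctan(0.9727) = 44.21°

φ' = 44.2°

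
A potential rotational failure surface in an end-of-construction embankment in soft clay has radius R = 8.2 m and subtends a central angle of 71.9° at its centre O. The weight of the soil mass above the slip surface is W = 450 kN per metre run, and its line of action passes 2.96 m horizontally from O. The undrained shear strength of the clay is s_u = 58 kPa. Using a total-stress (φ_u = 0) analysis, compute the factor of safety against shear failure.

Taking moments about the centre O, the resisting moment is provided by the undrained shear strength acting along the arc:
Arc length L_a = R·θ = 8.2·(71.9°·π/180) = 8.2·1.2549 = 10.29 m
M_R = s_u·L_a·R = 58·10.29·8.2 = 4894.0 kN·m/m
M_D = W·d = 450·2.96 = 1332.0 kN·m/m
FS = M_R / M_D = 4894.0 / 1332.0 = 3.674

FS = 3.67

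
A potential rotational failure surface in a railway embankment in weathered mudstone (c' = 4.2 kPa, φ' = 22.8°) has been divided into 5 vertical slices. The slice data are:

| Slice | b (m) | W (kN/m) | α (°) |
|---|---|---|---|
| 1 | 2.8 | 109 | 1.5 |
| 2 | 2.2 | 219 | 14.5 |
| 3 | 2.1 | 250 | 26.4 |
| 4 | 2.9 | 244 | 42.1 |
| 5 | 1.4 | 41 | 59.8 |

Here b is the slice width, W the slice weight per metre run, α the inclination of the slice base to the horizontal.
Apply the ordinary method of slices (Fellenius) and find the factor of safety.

FS = 1.01

Ordinary method of slices: FS = Σ[c'·Δl_i + (W_i cosα_i)·tanφ'] / Σ W_i sinα_i, with Δl_i = b_i / cosα_i.
Slice 1: Δl = 2.8/cos1.5° = 2.801 m; N'_1 = 109·cos1.5° = 109.0; c'Δl = 11.76; W sinα = 2.9
Slice 2: Δl = 2.2/cos14.5° = 2.272 m; N'_2 = 219·cos14.5° = 212.0; c'Δl = 9.54; W sinα = 54.8
Slice 3: Δl = 2.1/cos26.4° = 2.345 m; N'_3 = 250·cos26.4° = 223.9; c'Δl = 9.85; W sinα = 111.2
Slice 4: Δl = 2.9/cos42.1° = 3.908 m; N'_4 = 244·cos42.1° = 181.0; c'Δl = 16.42; W sinα = 163.6
Slice 5: Δl = 1.4/cos59.8° = 2.783 m; N'_5 = 41·cos59.8° = 20.6; c'Δl = 11.69; W sinα = 35.4
Σc'Δl = 59.3 kN/m; ΣN' = 746.6 kN/m; ΣW sinα = 367.9 kN/m
Resisting = 59.3 + 746.6·tan22.8° = 59.3 + 313.8 = 373.1 kN/m
FS = 373.1 / 367.9 = 1.014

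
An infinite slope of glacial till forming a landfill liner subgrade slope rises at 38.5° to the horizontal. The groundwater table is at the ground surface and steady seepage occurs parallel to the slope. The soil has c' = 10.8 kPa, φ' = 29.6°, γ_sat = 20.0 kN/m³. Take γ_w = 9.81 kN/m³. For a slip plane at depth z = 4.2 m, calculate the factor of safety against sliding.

With seepage parallel to the slope and the water table at the surface, the effective normal stress on the slip plane uses the buoyant unit weight γ' = γ_sat − γ_w while the driving shear stress uses γ_sat:
FS = [c' + γ' z cos²β tanφ'] / [γ_sat z sinβ cosβ]
γ' = 20.0 − 9.81 = 10.19 kN/m³
Numerator = 10.8 + 10.19·4.2·cos²38.5°·tan29.6° = 10.8 + 10.19·4.2·0.6125·0.5681 = 25.691 kPa
Denominator = 20.0·4.2·sin38.5°·cos38.5° = 20.0·4.2·0.6225·0.7826 = 40.924 kPa
FS = 25.691 / 40.924 = 0.628

FS = 0.63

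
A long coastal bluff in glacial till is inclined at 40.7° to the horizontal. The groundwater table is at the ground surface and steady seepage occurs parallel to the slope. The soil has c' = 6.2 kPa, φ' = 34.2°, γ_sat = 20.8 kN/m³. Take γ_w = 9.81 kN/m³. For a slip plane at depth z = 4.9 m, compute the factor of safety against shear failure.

With seepage parallel to the slope and the water table at the surface, the effective normal stress on the slip plane uses the buoyant unit weight γ' = γ_sat − γ_w while the driving shear stress uses γ_sat:
FS = [c' + γ' z cos²β tanφ'] / [γ_sat z sinβ cosβ]
γ' = 20.8 − 9.81 = 10.99 kN/m³
Numerator = 6.2 + 10.99·4.9·cos²40.7°·tan34.2° = 6.2 + 10.99·4.9·0.5748·0.6796 = 27.235 kPa
Denominator = 20.8·4.9·sin40.7°·cos40.7° = 20.8·4.9·0.6521·0.7581 = 50.387 kPa
FS = 27.235 / 50.387 = 0.541

FS = 0.54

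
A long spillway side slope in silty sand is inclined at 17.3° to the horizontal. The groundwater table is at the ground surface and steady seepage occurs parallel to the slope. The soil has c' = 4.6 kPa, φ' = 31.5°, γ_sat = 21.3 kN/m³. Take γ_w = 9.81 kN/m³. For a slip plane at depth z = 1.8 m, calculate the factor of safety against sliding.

With seepage parallel to the slope and the water table at the surface, the effective normal stress on the slip plane uses the buoyant unit weight γ' = γ_sat − γ_w while the driving shear stress uses γ_sat:
FS = [c' + γ' z cos²β tanφ'] / [γ_sat z sinβ cosβ]
γ' = 21.3 − 9.81 = 11.49 kN/m³
Numerator = 4.6 + 11.49·1.8·cos²17.3°·tan31.5° = 4.6 + 11.49·1.8·0.9116·0.6128 = 16.153 kPa
Denominator = 21.3·1.8·sin17.3°·cos17.3° = 21.3·1.8·0.2974·0.9548 = 10.886 kPa
FS = 16.153 / 10.886 = 1.484

FS = 1.48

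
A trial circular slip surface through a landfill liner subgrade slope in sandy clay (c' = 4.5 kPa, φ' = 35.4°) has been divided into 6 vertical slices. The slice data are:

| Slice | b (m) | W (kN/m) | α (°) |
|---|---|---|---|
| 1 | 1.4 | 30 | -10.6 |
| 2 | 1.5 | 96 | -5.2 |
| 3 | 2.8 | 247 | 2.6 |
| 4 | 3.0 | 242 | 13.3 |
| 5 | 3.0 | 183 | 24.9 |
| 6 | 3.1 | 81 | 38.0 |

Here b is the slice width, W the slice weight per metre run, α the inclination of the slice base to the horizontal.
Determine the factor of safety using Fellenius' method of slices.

Ordinary method of slices: FS = Σ[c'·Δl_i + (W_i cosα_i)·tanφ'] / Σ W_i sinα_i, with Δl_i = b_i / cosα_i.
Slice 1: Δl = 1.4/cos(-10.6°) = 1.424 m; N'_1 = 30·cos(-10.6°) = 29.5; c'Δl = 6.41; W sinα = -5.5
Slice 2: Δl = 1.5/cos(-5.2°) = 1.506 m; N'_2 = 96·cos(-5.2°) = 95.6; c'Δl = 6.78; W sinα = -8.7
Slice 3: Δl = 2.8/cos2.6° = 2.803 m; N'_3 = 247·cos2.6° = 246.7; c'Δl = 12.61; W sinα = 11.2
Slice 4: Δl = 3.0/cos13.3° = 3.083 m; N'_4 = 242·cos13.3° = 235.5; c'Δl = 13.87; W sinα = 55.7
Slice 5: Δl = 3.0/cos24.9° = 3.307 m; N'_5 = 183·cos24.9° = 166.0; c'Δl = 14.88; W sinα = 77.0
Slice 6: Δl = 3.1/cos38.0° = 3.934 m; N'_6 = 81·cos38.0° = 63.8; c'Δl = 17.70; W sinα = 49.9
Σc'Δl = 72.3 kN/m; ΣN' = 837.2 kN/m; ΣW sinα = 179.6 kN/m
Resisting = 72.3 + 837.2·tan35.4° = 72.3 + 594.9 = 667.2 kN/m
FS = 667.2 / 179.6 = 3.715

FS = 3.72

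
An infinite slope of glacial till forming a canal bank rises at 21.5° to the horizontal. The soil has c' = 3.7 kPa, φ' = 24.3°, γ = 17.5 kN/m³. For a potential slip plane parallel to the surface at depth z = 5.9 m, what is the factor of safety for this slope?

FS = 1.25

For an infinite slope with a slip plane parallel to the surface (no pore pressure): FS = [c' + γz cos²β tanφ'] / [γz sinβ cosβ].
γz = 17.5·5.9 = 103.25 kN/m²
Numerator = 3.7 + 103.25·cos²21.5°·tan24.3° = 3.7 + 103.25·0.8657·0.4515 = 44.057 kPa
Denominator = 103.25·sin21.5°·cos21.5° = 103.25·0.3665·0.9304 = 35.208 kPa
FS = 44.057 / 35.208 = 1.251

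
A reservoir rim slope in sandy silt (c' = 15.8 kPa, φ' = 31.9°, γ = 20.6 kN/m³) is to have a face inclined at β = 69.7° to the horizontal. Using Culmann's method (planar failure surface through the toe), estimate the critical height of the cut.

H_c = 11.64 m

Culmann's analysis gives the critical failure plane at α_cr = (β + φ')/2 = (69.7 + 31.9)/2 = 50.8°, and the critical height
H_c = (4c'/γ) · sinβ cosφ' / [1 − cos(β − φ')]
    = (4·15.8/20.6) · sin69.7°·cos31.9° / [1 − cos(37.8°)]
    = 3.068 · 0.9379·0.8490 / [1 − 0.7902]
    = 3.068 · 0.7962 / 0.2098
    = 11.64 m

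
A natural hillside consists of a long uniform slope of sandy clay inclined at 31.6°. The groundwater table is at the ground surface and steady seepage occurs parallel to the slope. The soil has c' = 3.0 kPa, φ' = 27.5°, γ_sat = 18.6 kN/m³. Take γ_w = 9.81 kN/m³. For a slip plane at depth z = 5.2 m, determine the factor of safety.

FS = 0.47

With seepage parallel to the slope and the water table at the surface, the effective normal stress on the slip plane uses the buoyant unit weight γ' = γ_sat − γ_w while the driving shear stress uses γ_sat:
FS = [c' + γ' z cos²β tanφ'] / [γ_sat z sinβ cosβ]
γ' = 18.6 − 9.81 = 8.79 kN/m³
Numerator = 3.0 + 8.79·5.2·cos²31.6°·tan27.5° = 3.0 + 8.79·5.2·0.7254·0.5206 = 20.261 kPa
Denominator = 18.6·5.2·sin31.6°·cos31.6° = 18.6·5.2·0.5240·0.8517 = 43.165 kPa
FS = 20.261 / 43.165 = 0.469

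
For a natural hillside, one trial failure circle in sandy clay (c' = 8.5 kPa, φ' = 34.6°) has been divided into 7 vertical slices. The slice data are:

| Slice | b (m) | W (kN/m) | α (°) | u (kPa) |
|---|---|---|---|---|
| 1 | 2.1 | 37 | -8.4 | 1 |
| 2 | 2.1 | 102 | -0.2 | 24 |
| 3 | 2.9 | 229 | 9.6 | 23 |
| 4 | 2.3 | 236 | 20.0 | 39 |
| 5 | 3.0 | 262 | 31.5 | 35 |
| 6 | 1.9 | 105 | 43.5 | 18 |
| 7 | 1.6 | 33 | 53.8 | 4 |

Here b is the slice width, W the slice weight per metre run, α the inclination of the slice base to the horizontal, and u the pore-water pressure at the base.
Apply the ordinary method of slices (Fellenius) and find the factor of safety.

FS = 1.45

Ordinary method of slices: FS = Σ[c'·Δl_i + (W_i cosα_i − u_i·Δl_i)·tanφ'] / Σ W_i sinα_i, with Δl_i = b_i / cosα_i.
Slice 1: Δl = 2.1/cos(-8.4°) = 2.123 m; N'_1 = 37·cos(-8.4°) − 1·2.123 = 34.5; c'Δl = 18.04; W sinα = -5.4
Slice 2: Δl = 2.1/cos(-0.2°) = 2.100 m; N'_2 = 102·cos(-0.2°) − 24·2.100 = 51.6; c'Δl = 17.85; W sinα = -0.4
Slice 3: Δl = 2.9/cos9.6° = 2.941 m; N'_3 = 229·cos9.6° − 23·2.941 = 158.1; c'Δl = 25.00; W sinα = 38.2
Slice 4: Δl = 2.3/cos20.0° = 2.448 m; N'_4 = 236·cos20.0° − 39·2.448 = 126.3; c'Δl = 20.80; W sinα = 80.7
Slice 5: Δl = 3.0/cos31.5° = 3.518 m; N'_5 = 262·cos31.5° − 35·3.518 = 100.2; c'Δl = 29.91; W sinα = 136.9
Slice 6: Δl = 1.9/cos43.5° = 2.619 m; N'_6 = 105·cos43.5° − 18·2.619 = 29.0; c'Δl = 22.26; W sinα = 72.3
Slice 7: Δl = 1.6/cos53.8° = 2.709 m; N'_7 = 33·cos53.8° − 4·2.709 = 8.7; c'Δl = 23.03; W sinα = 26.6
Σc'Δl = 156.9 kN/m; ΣN' = 508.5 kN/m; ΣW sinα = 348.9 kN/m
Resisting = 156.9 + 508.5·tan34.6° = 156.9 + 350.8 = 507.7 kN/m
FS = 507.7 / 348.9 = 1.455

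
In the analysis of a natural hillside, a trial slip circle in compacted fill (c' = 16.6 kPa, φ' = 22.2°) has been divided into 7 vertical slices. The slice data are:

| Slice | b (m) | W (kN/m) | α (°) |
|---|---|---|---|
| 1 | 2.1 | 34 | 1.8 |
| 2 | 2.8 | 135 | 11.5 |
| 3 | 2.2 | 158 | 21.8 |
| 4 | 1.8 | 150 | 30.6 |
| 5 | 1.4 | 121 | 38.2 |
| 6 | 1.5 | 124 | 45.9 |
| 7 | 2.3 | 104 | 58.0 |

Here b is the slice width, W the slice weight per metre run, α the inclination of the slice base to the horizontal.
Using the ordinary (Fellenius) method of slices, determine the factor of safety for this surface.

FS = 1.37

Ordinary method of slices: FS = Σ[c'·Δl_i + (W_i cosα_i)·tanφ'] / Σ W_i sinα_i, with Δl_i = b_i / cosα_i.
Slice 1: Δl = 2.1/cos1.8° = 2.101 m; N'_1 = 34·cos1.8° = 34.0; c'Δl = 34.88; W sinα = 1.1
Slice 2: Δl = 2.8/cos11.5° = 2.857 m; N'_2 = 135·cos11.5° = 132.3; c'Δl = 47.43; W sinα = 26.9
Slice 3: Δl = 2.2/cos21.8° = 2.369 m; N'_3 = 158·cos21.8° = 146.7; c'Δl = 39.33; W sinα = 58.7
Slice 4: Δl = 1.8/cos30.6° = 2.091 m; N'_4 = 150·cos30.6° = 129.1; c'Δl = 34.71; W sinα = 76.4
Slice 5: Δl = 1.4/cos38.2° = 1.781 m; N'_5 = 121·cos38.2° = 95.1; c'Δl = 29.57; W sinα = 74.8
Slice 6: Δl = 1.5/cos45.9° = 2.155 m; N'_6 = 124·cos45.9° = 86.3; c'Δl = 35.78; W sinα = 89.0
Slice 7: Δl = 2.3/cos58.0° = 4.340 m; N'_7 = 104·cos58.0° = 55.1; c'Δl = 72.05; W sinα = 88.2
Σc'Δl = 293.8 kN/m; ΣN' = 678.6 kN/m; ΣW sinα = 415.1 kN/m
Resisting = 293.8 + 678.6·tan22.2° = 293.8 + 276.9 = 570.7 kN/m
FS = 570.7 / 415.1 = 1.375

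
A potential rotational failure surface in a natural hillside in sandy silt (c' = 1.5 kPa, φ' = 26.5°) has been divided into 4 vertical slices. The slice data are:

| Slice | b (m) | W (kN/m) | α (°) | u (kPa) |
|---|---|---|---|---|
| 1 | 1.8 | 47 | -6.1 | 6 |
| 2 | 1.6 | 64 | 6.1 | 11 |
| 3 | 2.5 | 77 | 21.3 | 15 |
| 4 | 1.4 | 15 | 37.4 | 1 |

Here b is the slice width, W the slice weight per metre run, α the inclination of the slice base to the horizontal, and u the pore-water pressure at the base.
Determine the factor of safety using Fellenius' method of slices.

Ordinary method of slices: FS = Σ[c'·Δl_i + (W_i cosα_i − u_i·Δl_i)·tanφ'] / Σ W_i sinα_i, with Δl_i = b_i / cosα_i.
Slice 1: Δl = 1.8/cos(-6.1°) = 1.810 m; N'_1 = 47·cos(-6.1°) − 6·1.810 = 35.9; c'Δl = 2.72; W sinα = -5.0
Slice 2: Δl = 1.6/cos6.1° = 1.609 m; N'_2 = 64·cos6.1° − 11·1.609 = 45.9; c'Δl = 2.41; W sinα = 6.8
Slice 3: Δl = 2.5/cos21.3° = 2.683 m; N'_3 = 77·cos21.3° − 15·2.683 = 31.5; c'Δl = 4.02; W sinα = 28.0
Slice 4: Δl = 1.4/cos37.4° = 1.762 m; N'_4 = 15·cos37.4° − 1·1.762 = 10.2; c'Δl = 2.64; W sinα = 9.1
Σc'Δl = 11.8 kN/m; ΣN' = 123.5 kN/m; ΣW sinα = 38.9 kN/m
Resisting = 11.8 + 123.5·tan26.5° = 11.8 + 61.6 = 73.3 kN/m
FS = 73.3 / 38.9 = 1.886

FS = 1.89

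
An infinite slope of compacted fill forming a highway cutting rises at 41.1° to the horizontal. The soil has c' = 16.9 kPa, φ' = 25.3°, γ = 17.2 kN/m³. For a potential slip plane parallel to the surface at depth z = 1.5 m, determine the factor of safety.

FS = 1.86

For an infinite slope with a slip plane parallel to the surface (no pore pressure): FS = [c' + γz cos²β tanφ'] / [γz sinβ cosβ].
γz = 17.2·1.5 = 25.80 kN/m²
Numerator = 16.9 + 25.80·cos²41.1°·tan25.3° = 16.9 + 25.80·0.5679·0.4727 = 23.825 kPa
Denominator = 25.80·sin41.1°·cos41.1° = 25.80·0.6574·0.7536 = 12.781 kPa
FS = 23.825 / 12.781 = 1.864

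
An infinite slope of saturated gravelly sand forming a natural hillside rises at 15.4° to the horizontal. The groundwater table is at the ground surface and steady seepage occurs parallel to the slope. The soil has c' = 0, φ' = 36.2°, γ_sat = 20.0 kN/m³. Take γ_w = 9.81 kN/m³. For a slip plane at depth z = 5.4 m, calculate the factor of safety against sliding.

With seepage parallel to the slope and the water table at the surface, the effective normal stress on the slip plane uses the buoyant unit weight γ' = γ_sat − γ_w while the driving shear stress uses γ_sat:
FS = [c' + γ' z cos²β tanφ'] / [γ_sat z sinβ cosβ]
(For c' = 0 this reduces to FS = (γ'/γ_sat)·tanφ'/tanβ.)
γ' = 20.0 − 9.81 = 10.19 kN/m³
Numerator = 0.0 + 10.19·5.4·cos²15.4°·tan36.2° = 0.0 + 10.19·5.4·0.9295·0.7319 = 37.433 kPa
Denominator = 20.0·5.4·sin15.4°·cos15.4° = 20.0·5.4·0.2656·0.9641 = 27.650 kPa
FS = 37.433 / 27.650 = 1.354

FS = 1.35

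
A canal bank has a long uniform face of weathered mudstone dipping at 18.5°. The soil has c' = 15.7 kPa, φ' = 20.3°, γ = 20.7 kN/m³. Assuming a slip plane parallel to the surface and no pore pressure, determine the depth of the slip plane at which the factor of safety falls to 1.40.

Setting FS = 1.40 in FS = [c' + γz cos²β tanφ'] / [γz sinβ cosβ] and solving for z:
z = c' / [γ cosβ (FS·sinβ − cosβ·tanφ')]
  = 15.7 / [20.7·cos18.5°·(1.40·sin18.5° − cos18.5°·tan20.3°)]
  = 15.7 / [20.7·0.9483·(1.40·0.3173 − 0.9483·0.3699)]
  = 15.7 / 1.8341 = 8.560 m

z = 8.56 m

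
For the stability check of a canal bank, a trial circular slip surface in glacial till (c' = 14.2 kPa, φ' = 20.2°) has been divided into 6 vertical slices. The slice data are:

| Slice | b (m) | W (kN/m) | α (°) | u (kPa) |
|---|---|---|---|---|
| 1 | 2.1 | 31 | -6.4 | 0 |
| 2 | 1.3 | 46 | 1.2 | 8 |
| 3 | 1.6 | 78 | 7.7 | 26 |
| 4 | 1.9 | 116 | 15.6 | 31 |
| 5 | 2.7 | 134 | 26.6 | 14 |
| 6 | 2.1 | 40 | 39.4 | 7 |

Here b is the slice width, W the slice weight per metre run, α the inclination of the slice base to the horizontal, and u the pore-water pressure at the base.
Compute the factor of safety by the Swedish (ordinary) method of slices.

Ordinary method of slices: FS = Σ[c'·Δl_i + (W_i cosα_i − u_i·Δl_i)·tanφ'] / Σ W_i sinα_i, with Δl_i = b_i / cosα_i.
Slice 1: Δl = 2.1/cos(-6.4°) = 2.113 m; N'_1 = 31·cos(-6.4°) − 0·2.113 = 30.8; c'Δl = 30.01; W sinα = -3.5
Slice 2: Δl = 1.3/cos1.2° = 1.300 m; N'_2 = 46·cos1.2° − 8·1.300 = 35.6; c'Δl = 18.46; W sinα = 1.0
Slice 3: Δl = 1.6/cos7.7° = 1.615 m; N'_3 = 78·cos7.7° − 26·1.615 = 35.3; c'Δl = 22.93; W sinα = 10.5
Slice 4: Δl = 1.9/cos15.6° = 1.973 m; N'_4 = 116·cos15.6° − 31·1.973 = 50.6; c'Δl = 28.01; W sinα = 31.2
Slice 5: Δl = 2.7/cos26.6° = 3.020 m; N'_5 = 134·cos26.6° − 14·3.020 = 77.5; c'Δl = 42.88; W sinα = 60.0
Slice 6: Δl = 2.1/cos39.4° = 2.718 m; N'_6 = 40·cos39.4° − 7·2.718 = 11.9; c'Δl = 38.59; W sinα = 25.4
Σc'Δl = 180.9 kN/m; ΣN' = 241.7 kN/m; ΣW sinα = 124.5 kN/m
Resisting = 180.9 + 241.7·tan20.2° = 180.9 + 88.9 = 269.8 kN/m
FS = 269.8 / 124.5 = 2.166

FS = 2.17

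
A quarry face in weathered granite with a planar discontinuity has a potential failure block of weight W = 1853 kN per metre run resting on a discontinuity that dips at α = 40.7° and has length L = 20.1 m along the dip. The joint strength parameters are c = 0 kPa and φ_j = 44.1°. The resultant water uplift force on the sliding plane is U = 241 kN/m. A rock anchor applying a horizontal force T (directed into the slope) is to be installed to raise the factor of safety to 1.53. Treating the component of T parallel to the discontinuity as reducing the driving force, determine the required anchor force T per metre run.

T = 402 kN/m

Resolving forces along and normal to the sliding plane, with the horizontal anchor force T adding T·sinα to the effective normal force and T·cosα acting up the plane against the driving force:
FS = [cL + (W cosα − U + T sinα) tanφ_j] / [W sinα − T cosα]
Without the anchor: N' = 1163.8 kN/m, driving T_d = 1208.3 kN/m, resisting R = 0·20.1 + 1163.8·tan44.1° = 1127.8 kN/m, FS = 0.93.
Setting FS = 1.53 and solving for T:
1.53·(1208.3 − T cos40.7°) = 1127.8 + T sin40.7°·tan44.1°
T·(sin40.7°·tan44.1° + 1.53·cos40.7°) = 1.53·1208.3 − 1127.8
T·(0.6521·0.9691 + 1.53·0.7581) = 1848.8 − 1127.8 = 720.9
T·1.7919 = 720.9
T = 402.3 kN/m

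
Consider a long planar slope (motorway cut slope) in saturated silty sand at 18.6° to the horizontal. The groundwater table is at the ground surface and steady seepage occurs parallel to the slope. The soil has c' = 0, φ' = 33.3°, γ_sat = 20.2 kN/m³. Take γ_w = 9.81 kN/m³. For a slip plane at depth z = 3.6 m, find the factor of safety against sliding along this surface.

With seepage parallel to the slope and the water table at the surface, the effective normal stress on the slip plane uses the buoyant unit weight γ' = γ_sat − γ_w while the driving shear stress uses γ_sat:
FS = [c' + γ' z cos²β tanφ'] / [γ_sat z sinβ cosβ]
(For c' = 0 this reduces to FS = (γ'/γ_sat)·tanφ'/tanβ.)
γ' = 20.2 − 9.81 = 10.39 kN/m³
Numerator = 0.0 + 10.39·3.6·cos²18.6°·tan33.3° = 0.0 + 10.39·3.6·0.8983·0.6569 = 22.070 kPa
Denominator = 20.2·3.6·sin18.6°·cos18.6° = 20.2·3.6·0.3190·0.9478 = 21.983 kPa
FS = 22.070 / 21.983 = 1.004

FS = 1.00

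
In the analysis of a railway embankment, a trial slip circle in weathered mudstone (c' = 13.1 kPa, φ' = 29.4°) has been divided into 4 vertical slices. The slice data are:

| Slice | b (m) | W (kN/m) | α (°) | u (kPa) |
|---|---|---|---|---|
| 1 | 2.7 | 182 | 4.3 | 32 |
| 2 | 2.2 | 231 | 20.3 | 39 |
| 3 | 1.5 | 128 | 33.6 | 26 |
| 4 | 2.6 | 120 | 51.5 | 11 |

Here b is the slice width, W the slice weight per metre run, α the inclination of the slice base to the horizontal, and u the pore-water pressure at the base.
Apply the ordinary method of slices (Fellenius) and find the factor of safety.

FS = 1.23

Ordinary method of slices: FS = Σ[c'·Δl_i + (W_i cosα_i − u_i·Δl_i)·tanφ'] / Σ W_i sinα_i, with Δl_i = b_i / cosα_i.
Slice 1: Δl = 2.7/cos4.3° = 2.708 m; N'_1 = 182·cos4.3° − 32·2.708 = 94.8; c'Δl = 35.47; W sinα = 13.6
Slice 2: Δl = 2.2/cos20.3° = 2.346 m; N'_2 = 231·cos20.3° − 39·2.346 = 125.2; c'Δl = 30.73; W sinα = 80.1
Slice 3: Δl = 1.5/cos33.6° = 1.801 m; N'_3 = 128·cos33.6° − 26·1.801 = 59.8; c'Δl = 23.59; W sinα = 70.8
Slice 4: Δl = 2.6/cos51.5° = 4.177 m; N'_4 = 120·cos51.5° − 11·4.177 = 28.8; c'Δl = 54.71; W sinα = 93.9
Σc'Δl = 144.5 kN/m; ΣN' = 308.6 kN/m; ΣW sinα = 258.5 kN/m
Resisting = 144.5 + 308.6·tan29.4° = 144.5 + 173.9 = 318.4 kN/m
FS = 318.4 / 258.5 = 1.231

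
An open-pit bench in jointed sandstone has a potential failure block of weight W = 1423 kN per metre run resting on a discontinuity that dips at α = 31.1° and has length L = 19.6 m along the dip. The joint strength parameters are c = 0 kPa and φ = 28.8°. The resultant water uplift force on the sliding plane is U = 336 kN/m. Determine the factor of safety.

FS = 0.66

Resolving the block weight along and normal to the plane and applying the Mohr–Coulomb strength on the joint:
N' = W cosα − U = 1423·cos31.1° − 336 = 882.5 kN/m
Driving force T = W sinα = 1423·sin31.1° = 735.0 kN/m
Resisting force R = c·L + N'·tanφ = 0·19.6 + 882.5·tan28.8° = 0.0 + 485.1 = 485.1 kN/m
FS = R / T = 485.1 / 735.0 = 0.660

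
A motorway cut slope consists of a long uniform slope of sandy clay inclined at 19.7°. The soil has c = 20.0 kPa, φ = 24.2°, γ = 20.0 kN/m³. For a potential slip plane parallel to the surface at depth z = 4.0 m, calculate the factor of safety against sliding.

FS = 2.04

For an infinite slope with a slip plane parallel to the surface (no pore pressure): FS = [c + γz cos²β tanφ] / [γz sinβ cosβ].
γz = 20.0·4.0 = 80.00 kN/m²
Numerator = 20.0 + 80.00·cos²19.7°·tan24.2° = 20.0 + 80.00·0.8864·0.4494 = 51.868 kPa
Denominator = 80.00·sin19.7°·cos19.7° = 80.00·0.3371·0.9415 = 25.389 kPa
FS = 51.868 / 25.389 = 2.043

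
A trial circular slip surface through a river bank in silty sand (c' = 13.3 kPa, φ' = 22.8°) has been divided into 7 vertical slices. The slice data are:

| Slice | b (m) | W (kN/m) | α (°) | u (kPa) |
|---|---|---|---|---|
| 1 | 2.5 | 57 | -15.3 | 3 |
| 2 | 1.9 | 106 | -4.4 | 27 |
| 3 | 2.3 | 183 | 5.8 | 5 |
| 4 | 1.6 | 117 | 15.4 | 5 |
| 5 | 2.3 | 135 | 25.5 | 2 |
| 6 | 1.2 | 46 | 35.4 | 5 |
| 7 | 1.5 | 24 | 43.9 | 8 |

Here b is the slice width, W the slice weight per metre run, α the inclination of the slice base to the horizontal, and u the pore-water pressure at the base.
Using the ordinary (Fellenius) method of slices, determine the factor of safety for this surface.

Ordinary method of slices: FS = Σ[c'·Δl_i + (W_i cosα_i − u_i·Δl_i)·tanφ'] / Σ W_i sinα_i, with Δl_i = b_i / cosα_i.
Slice 1: Δl = 2.5/cos(-15.3°) = 2.592 m; N'_1 = 57·cos(-15.3°) − 3·2.592 = 47.2; c'Δl = 34.47; W sinα = -15.0
Slice 2: Δl = 1.9/cos(-4.4°) = 1.906 m; N'_2 = 106·cos(-4.4°) − 27·1.906 = 54.2; c'Δl = 25.34; W sinα = -8.1
Slice 3: Δl = 2.3/cos5.8° = 2.312 m; N'_3 = 183·cos5.8° − 5·2.312 = 170.5; c'Δl = 30.75; W sinα = 18.5
Slice 4: Δl = 1.6/cos15.4° = 1.660 m; N'_4 = 117·cos15.4° − 5·1.660 = 104.5; c'Δl = 22.07; W sinα = 31.1
Slice 5: Δl = 2.3/cos25.5° = 2.548 m; N'_5 = 135·cos25.5° − 2·2.548 = 116.8; c'Δl = 33.89; W sinα = 58.1
Slice 6: Δl = 1.2/cos35.4° = 1.472 m; N'_6 = 46·cos35.4° − 5·1.472 = 30.1; c'Δl = 19.58; W sinα = 26.6
Slice 7: Δl = 1.5/cos43.9° = 2.082 m; N'_7 = 24·cos43.9° − 8·2.082 = 0.6; c'Δl = 27.69; W sinα = 16.6
Σc'Δl = 193.8 kN/m; ΣN' = 524.0 kN/m; ΣW sinα = 127.8 kN/m
Resisting = 193.8 + 524.0·tan22.8° = 193.8 + 220.3 = 414.1 kN/m
FS = 414.1 / 127.8 = 3.240

FS = 3.24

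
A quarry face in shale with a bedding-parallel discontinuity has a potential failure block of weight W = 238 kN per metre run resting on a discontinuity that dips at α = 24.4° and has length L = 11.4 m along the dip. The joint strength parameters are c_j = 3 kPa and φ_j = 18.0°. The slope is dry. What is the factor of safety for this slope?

Resolving the block weight along and normal to the plane and applying the Mohr–Coulomb strength on the joint:
N' = W cosα = 238·cos24.4° = 216.7 kN/m
Driving force T = W sinα = 238·sin24.4° = 98.3 kN/m
Resisting force R = c_j·L + N'·tanφ_j = 3·11.4 + 216.7·tan18.0° = 34.2 + 70.4 = 104.6 kN/m
FS = R / T = 104.6 / 98.3 = 1.064

FS = 1.06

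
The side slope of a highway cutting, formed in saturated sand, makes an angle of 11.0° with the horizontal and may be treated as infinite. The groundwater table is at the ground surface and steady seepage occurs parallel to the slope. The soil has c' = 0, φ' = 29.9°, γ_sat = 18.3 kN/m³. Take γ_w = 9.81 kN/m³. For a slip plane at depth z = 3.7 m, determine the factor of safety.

With seepage parallel to the slope and the water table at the surface, the effective normal stress on the slip plane uses the buoyant unit weight γ' = γ_sat − γ_w while the driving shear stress uses γ_sat:
FS = [c' + γ' z cos²β tanφ'] / [γ_sat z sinβ cosβ]
(For c' = 0 this reduces to FS = (γ'/γ_sat)·tanφ'/tanβ.)
γ' = 18.3 − 9.81 = 8.49 kN/m³
Numerator = 0.0 + 8.49·3.7·cos²11.0°·tan29.9° = 0.0 + 8.49·3.7·0.9636·0.5750 = 17.406 kPa
Denominator = 18.3·3.7·sin11.0°·cos11.0° = 18.3·3.7·0.1908·0.9816 = 12.682 kPa
FS = 17.406 / 12.682 = 1.372

FS = 1.37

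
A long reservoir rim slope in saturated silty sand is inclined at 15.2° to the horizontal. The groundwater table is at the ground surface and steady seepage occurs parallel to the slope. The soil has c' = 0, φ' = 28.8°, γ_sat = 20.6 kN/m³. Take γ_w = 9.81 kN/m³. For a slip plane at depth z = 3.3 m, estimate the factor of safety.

With seepage parallel to the slope and the water table at the surface, the effective normal stress on the slip plane uses the buoyant unit weight γ' = γ_sat − γ_w while the driving shear stress uses γ_sat:
FS = [c' + γ' z cos²β tanφ'] / [γ_sat z sinβ cosβ]
(For c' = 0 this reduces to FS = (γ'/γ_sat)·tanφ'/tanβ.)
γ' = 20.6 − 9.81 = 10.79 kN/m³
Numerator = 0.0 + 10.79·3.3·cos²15.2°·tan28.8° = 0.0 + 10.79·3.3·0.9313·0.5498 = 18.229 kPa
Denominator = 20.6·3.3·sin15.2°·cos15.2° = 20.6·3.3·0.2622·0.9650 = 17.200 kPa
FS = 18.229 / 17.200 = 1.060

FS = 1.06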